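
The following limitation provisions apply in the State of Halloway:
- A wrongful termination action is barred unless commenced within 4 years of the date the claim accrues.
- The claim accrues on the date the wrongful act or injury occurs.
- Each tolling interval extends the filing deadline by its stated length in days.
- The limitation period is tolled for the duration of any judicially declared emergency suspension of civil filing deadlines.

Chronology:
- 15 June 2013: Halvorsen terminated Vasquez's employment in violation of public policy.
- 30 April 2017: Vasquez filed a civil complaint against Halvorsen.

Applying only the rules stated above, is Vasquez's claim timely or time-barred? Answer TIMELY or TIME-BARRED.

TIMELY

The claim accrued on 15 June 2013, when the wrongful act occurred.
The untolled deadline — 4 years after 15 June 2013 — is 15 June 2017.
Vasquez filed on 30 April 2017, before the 15 June 2017 deadline, so the action is timely.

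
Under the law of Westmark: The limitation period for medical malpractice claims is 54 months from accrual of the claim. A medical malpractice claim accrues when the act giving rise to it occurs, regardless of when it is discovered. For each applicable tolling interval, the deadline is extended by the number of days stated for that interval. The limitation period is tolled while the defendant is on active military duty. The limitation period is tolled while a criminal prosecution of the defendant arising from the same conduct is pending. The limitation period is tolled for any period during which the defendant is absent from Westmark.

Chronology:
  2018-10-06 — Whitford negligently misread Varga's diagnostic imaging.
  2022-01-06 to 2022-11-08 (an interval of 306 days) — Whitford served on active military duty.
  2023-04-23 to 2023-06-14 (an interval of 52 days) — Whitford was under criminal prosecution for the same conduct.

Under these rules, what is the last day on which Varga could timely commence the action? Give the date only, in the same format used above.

The claim accrued on 2018-10-06, the date of the act.
Adding the 54 months base period to 2018-10-06 gives a deadline of 2023-04-06, before any tolling.
The period was tolled for 306 days by the defendant's active military service (2022-01-06 to 2022-11-08), pushing the deadline to 2024-02-06.
The pending criminal prosecution from 2023-04-23 to 2023-06-14 tolled the period for 52 days, extending the deadline to 2024-03-29.

2024-03-29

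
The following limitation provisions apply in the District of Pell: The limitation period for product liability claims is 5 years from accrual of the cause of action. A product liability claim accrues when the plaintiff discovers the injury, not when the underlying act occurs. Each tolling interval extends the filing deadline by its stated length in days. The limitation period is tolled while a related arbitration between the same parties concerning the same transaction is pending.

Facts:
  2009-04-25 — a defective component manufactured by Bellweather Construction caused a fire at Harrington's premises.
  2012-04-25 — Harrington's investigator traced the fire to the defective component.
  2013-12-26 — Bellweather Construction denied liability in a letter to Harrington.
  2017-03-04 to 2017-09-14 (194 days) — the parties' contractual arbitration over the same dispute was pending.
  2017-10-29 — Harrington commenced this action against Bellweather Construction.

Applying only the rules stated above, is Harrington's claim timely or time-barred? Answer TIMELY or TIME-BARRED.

Under the discovery rule, the claim accrued on 2012-04-25, when Harrington discovered the injury — not on the 2009-04-25 date of the underlying act.
Adding the 5 years base period to 2012-04-25 gives a deadline of 2017-04-25, before any tolling.
Because the pending related arbitration ran from 2017-03-04 to 2017-09-14, the deadline is extended by 194 days to 2017-11-05.
The other events in the timeline have no effect on the limitation period under the stated rules.
Filing on 2017-10-29 beat the 2017-11-05 deadline — the action is timely.

TIMELY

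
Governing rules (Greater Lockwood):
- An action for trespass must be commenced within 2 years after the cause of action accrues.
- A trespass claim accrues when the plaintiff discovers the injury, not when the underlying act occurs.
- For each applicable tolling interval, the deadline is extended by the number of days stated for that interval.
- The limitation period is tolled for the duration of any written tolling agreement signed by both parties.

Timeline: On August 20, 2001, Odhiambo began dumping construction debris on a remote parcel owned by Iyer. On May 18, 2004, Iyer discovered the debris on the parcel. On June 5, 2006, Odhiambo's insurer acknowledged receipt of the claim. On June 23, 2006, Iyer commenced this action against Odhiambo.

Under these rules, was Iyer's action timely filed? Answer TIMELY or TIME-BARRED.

TIME-BARRED

Under the discovery rule, the claim accrued on May 18, 2004, when Iyer discovered the injury — not on the August 20, 2001 date of the underlying act.
2 years from May 18, 2004 is May 18, 2006.
Nothing else in the chronology tolls or restarts the period.
The June 23, 2006 filing falls after the May 18, 2006 deadline; the claim is time-barred.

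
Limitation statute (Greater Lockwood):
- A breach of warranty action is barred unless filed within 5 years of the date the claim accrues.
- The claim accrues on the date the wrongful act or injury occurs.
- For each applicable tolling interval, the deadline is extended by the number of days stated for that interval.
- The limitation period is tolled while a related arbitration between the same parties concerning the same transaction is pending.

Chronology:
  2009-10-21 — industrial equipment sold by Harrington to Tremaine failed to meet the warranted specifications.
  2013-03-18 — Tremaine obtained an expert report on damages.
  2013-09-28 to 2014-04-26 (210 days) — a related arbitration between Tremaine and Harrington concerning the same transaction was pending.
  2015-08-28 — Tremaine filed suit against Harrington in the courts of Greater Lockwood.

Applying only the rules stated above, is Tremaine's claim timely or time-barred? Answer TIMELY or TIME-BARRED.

TIME-BARRED

The claim accrued on 2009-10-21, the date of the act.
5 years from 2009-10-21 is 2014-10-21.
The period was tolled for 210 days by the pending related arbitration (2013-09-28 to 2014-04-26), pushing the deadline to 2015-05-19.
The other events in the timeline have no effect on the limitation period under the stated rules.
Tremaine filed on 2015-08-28, after the 2015-05-19 deadline, so the action is time-barred.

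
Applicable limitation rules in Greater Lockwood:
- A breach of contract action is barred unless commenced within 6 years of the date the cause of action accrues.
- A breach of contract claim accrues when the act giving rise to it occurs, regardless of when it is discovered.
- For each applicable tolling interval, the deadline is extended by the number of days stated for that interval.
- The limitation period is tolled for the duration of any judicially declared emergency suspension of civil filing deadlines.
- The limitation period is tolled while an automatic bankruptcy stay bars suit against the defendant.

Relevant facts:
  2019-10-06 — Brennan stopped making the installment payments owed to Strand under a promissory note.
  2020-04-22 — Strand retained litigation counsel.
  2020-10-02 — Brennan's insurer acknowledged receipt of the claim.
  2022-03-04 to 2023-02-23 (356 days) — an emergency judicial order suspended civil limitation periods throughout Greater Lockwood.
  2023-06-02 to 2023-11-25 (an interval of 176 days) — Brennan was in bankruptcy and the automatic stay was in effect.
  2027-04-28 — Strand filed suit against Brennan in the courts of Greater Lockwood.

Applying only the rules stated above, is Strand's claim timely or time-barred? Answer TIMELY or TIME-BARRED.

TIME-BARRED

The limitation period began to run on 2019-10-06.
6 years from 2019-10-06 is 2025-10-06.
Because the emergency suspension of filing deadlines ran from 2022-03-04 to 2023-02-23, the deadline is extended by 356 days to 2026-09-27.
The automatic bankruptcy stay from 2023-06-02 to 2023-11-25 tolled the period for 176 days, extending the deadline to 2027-03-22.
The other events in the timeline have no effect on the limitation period under the stated rules.
Filing on 2027-04-28 missed the 2027-03-22 deadline — the action is time-barred.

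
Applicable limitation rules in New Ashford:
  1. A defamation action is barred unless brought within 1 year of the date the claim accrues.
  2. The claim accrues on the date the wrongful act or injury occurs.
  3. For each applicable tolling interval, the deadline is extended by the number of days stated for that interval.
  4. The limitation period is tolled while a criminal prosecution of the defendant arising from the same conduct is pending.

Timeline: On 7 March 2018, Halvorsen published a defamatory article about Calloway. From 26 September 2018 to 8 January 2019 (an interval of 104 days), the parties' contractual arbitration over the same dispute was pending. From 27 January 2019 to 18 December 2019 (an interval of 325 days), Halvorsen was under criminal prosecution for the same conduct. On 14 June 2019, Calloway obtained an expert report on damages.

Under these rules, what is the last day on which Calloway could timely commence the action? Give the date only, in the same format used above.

The limitation period began to run on 7 March 2018.
The untolled deadline — 1 year after 7 March 2018 — is 7 March 2019.
The pending criminal prosecution from 27 January 2019 to 18 December 2019 tolled the period for 325 days, extending the deadline to 26 January 2020.
The pending related arbitration from 26 September 2018 to 8 January 2019 does not toll the period, because no stated rule makes a pending arbitration a tolling event.
The other events in the timeline have no effect on the limitation period under the stated rules.

26 January 2020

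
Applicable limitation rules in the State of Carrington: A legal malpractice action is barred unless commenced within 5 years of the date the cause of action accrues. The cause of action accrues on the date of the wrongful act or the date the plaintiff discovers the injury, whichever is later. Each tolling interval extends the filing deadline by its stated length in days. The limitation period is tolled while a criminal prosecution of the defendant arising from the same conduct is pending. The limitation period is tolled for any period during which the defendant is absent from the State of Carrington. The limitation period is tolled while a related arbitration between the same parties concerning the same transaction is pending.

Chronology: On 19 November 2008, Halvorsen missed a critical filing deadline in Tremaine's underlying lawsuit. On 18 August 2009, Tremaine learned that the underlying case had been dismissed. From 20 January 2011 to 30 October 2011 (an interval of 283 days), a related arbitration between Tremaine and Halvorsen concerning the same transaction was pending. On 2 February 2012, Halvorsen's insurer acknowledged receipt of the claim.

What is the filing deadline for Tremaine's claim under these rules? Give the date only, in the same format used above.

The claim accrued on 18 August 2009 — the later of the 19 November 2008 act and the 18 August 2009 discovery.
Adding the 5 years base period to 18 August 2009 gives a deadline of 18 August 2014, before any tolling.
The pending related arbitration from 20 January 2011 to 30 October 2011 tolled the period for 283 days, extending the deadline to 28 May 2015.
None of the other events listed affects the running of the period under the stated rules.

28 May 2015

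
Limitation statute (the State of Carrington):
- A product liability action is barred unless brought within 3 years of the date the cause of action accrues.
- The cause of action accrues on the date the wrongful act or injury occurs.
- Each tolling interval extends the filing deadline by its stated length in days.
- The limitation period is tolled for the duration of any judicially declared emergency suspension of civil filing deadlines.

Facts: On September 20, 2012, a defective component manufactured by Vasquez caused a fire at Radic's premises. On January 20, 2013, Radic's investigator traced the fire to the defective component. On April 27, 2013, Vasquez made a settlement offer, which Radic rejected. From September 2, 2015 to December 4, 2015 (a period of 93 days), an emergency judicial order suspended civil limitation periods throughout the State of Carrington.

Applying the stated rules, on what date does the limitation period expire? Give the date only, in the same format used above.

December 22, 2015

Because the rule ties accrual to occurrence, the claim accrued on September 20, 2012, not on the January 20, 2013 discovery date.
3 years from September 20, 2012 is September 20, 2015.
The period was tolled for 93 days by the emergency suspension of filing deadlines (September 2, 2015 to December 4, 2015), pushing the deadline to December 22, 2015.
The other events in the timeline have no effect on the limitation period under the stated rules.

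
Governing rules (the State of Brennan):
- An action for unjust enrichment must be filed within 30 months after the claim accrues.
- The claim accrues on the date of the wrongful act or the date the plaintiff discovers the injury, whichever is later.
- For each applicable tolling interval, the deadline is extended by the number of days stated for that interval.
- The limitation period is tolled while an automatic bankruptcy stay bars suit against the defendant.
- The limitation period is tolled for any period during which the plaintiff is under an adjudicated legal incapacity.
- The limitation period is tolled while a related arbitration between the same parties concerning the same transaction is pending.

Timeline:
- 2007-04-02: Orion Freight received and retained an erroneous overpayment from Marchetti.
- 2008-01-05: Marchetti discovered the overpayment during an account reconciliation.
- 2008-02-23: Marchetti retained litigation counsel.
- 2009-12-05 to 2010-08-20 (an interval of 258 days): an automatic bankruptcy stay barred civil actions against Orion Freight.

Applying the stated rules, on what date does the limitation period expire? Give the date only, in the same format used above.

2011-03-20

Because discovery on 2008-01-05 post-dates the 2007-04-02 act, accrual under the later-of rule falls on 2008-01-05.
Adding the 30 months base period to 2008-01-05 gives a deadline of 2010-07-05, before any tolling.
The automatic bankruptcy stay from 2009-12-05 to 2010-08-20 tolled the period for 258 days, extending the deadline to 2011-03-20.
The other events in the timeline have no effect on the limitation period under the stated rules.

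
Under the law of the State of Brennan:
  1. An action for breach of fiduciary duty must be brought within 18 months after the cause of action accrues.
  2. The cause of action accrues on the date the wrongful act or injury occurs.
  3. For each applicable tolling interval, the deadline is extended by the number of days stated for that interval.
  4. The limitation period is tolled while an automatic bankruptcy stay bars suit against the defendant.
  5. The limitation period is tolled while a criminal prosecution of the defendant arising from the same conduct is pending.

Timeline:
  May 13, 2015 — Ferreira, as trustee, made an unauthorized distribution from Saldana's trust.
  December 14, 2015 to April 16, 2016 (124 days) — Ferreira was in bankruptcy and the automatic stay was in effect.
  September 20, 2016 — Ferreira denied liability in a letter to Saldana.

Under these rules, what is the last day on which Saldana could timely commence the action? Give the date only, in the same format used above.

March 17, 2017

The cause of action accrued on May 13, 2015, the date of the act.
18 months from May 13, 2015 is November 13, 2016.
The period was tolled for 124 days by the automatic bankruptcy stay (December 14, 2015 to April 16, 2016), pushing the deadline to March 17, 2017.
None of the other events listed affects the running of the period under the stated rules.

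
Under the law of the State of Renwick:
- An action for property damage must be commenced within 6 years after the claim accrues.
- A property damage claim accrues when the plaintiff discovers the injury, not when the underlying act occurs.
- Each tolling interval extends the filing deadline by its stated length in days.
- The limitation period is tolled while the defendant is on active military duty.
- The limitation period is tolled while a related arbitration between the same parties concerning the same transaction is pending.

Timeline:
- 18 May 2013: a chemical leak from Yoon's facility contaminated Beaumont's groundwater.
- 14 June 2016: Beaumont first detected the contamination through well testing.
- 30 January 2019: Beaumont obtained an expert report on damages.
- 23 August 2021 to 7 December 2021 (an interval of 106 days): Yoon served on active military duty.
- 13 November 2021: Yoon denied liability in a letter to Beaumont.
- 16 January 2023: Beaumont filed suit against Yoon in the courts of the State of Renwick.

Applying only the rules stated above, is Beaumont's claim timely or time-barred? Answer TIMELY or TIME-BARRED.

Under the discovery rule, the claim accrued on 14 June 2016, when Beaumont discovered the injury — not on the 18 May 2013 date of the underlying act.
6 years from 14 June 2016 is 14 June 2022.
The period was tolled for 106 days by the defendant's active military service (23 August 2021 to 7 December 2021), pushing the deadline to 28 September 2022.
The other events in the timeline have no effect on the limitation period under the stated rules.
The 16 January 2023 filing falls after the 28 September 2022 deadline; the claim is time-barred.

TIME-BARRED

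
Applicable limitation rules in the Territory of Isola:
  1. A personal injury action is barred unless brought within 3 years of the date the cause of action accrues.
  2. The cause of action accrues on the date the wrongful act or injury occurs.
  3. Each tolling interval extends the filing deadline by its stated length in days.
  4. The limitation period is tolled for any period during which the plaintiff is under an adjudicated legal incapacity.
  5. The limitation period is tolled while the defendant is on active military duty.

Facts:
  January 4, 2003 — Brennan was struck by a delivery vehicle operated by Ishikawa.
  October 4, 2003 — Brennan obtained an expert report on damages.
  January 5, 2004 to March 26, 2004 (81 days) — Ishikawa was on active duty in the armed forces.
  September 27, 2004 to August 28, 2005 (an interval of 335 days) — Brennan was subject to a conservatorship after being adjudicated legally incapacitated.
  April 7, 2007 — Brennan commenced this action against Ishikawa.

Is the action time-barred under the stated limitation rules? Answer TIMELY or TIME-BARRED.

TIME-BARRED

The cause of action accrued on January 4, 2003, the date of the act.
Adding the 3 years base period to January 4, 2003 gives a deadline of January 4, 2006, before any tolling.
Because the defendant's active military service ran from January 5, 2004 to March 26, 2004, the deadline is extended by 81 days to March 26, 2006.
The plaintiff's legal incapacity from September 27, 2004 to August 28, 2005 tolled the period for 335 days, extending the deadline to February 24, 2007.
The other events in the timeline have no effect on the limitation period under the stated rules.
Brennan filed on April 7, 2007, after the February 24, 2007 deadline, so the action is time-barred.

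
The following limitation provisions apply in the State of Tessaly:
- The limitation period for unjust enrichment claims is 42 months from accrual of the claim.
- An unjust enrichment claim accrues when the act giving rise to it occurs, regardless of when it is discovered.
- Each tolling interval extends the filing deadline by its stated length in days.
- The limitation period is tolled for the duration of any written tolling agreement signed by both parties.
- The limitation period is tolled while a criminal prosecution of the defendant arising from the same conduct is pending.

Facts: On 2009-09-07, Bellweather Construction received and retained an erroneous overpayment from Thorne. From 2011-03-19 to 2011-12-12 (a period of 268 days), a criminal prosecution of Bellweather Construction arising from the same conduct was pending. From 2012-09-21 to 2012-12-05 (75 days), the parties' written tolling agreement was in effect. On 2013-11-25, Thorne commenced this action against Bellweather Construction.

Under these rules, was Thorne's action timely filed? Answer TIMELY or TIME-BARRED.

The claim accrued on 2009-09-07, the date of the act.
Adding the 42 months base period to 2009-09-07 gives a deadline of 2013-03-07, before any tolling.
Because the pending criminal prosecution ran from 2011-03-19 to 2011-12-12, the deadline is extended by 268 days to 2013-11-30.
The written tolling agreement from 2012-09-21 to 2012-12-05 tolled the period for 75 days, extending the deadline to 2014-02-13.
Filing on 2013-11-25 beat the 2014-02-13 deadline — the action is timely.

TIMELY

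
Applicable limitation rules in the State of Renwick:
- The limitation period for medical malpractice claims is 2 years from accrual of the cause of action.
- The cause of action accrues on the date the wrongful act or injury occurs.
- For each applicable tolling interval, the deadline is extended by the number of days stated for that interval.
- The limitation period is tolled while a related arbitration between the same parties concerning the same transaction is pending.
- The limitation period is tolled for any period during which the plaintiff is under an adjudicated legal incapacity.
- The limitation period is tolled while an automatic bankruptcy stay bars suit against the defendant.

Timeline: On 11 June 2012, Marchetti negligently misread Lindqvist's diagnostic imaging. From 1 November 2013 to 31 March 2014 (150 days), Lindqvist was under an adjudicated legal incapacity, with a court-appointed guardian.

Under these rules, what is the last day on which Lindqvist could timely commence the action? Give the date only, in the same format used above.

8 November 2014

The limitation period began to run on 11 June 2012.
2 years from 11 June 2012 is 11 June 2014.
Because the plaintiff's legal incapacity ran from 1 November 2013 to 31 March 2014, the deadline is extended by 150 days to 8 November 2014.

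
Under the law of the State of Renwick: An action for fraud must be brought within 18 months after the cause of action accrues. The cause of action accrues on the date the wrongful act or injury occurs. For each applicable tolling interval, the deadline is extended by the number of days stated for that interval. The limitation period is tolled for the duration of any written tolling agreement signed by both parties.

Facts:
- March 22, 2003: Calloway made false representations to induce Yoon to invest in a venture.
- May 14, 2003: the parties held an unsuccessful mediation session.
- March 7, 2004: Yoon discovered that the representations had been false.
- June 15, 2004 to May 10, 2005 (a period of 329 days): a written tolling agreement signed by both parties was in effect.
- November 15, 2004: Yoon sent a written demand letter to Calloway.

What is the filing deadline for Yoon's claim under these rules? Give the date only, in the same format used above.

August 17, 2005

The claim accrued on March 22, 2003, when the wrongful act occurred; under the stated occurrence rule the March 7, 2004 discovery does not delay accrual.
18 months from March 22, 2003 is September 22, 2004.
Because the written tolling agreement ran from June 15, 2004 to May 10, 2005, the deadline is extended by 329 days to August 17, 2005.
The other events in the timeline have no effect on the limitation period under the stated rules.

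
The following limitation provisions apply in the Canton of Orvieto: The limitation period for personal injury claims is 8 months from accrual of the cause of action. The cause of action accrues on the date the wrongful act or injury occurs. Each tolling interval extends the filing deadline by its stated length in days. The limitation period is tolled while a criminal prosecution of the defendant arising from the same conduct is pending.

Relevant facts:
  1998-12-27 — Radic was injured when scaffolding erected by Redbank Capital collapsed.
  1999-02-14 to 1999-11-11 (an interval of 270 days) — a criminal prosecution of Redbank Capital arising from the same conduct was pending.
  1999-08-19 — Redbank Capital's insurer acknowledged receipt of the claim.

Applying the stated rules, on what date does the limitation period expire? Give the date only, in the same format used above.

2000-05-23

The cause of action accrued on 1998-12-27, the date of the act.
The untolled deadline — 8 months after 1998-12-27 — is 1999-08-27.
The pending criminal prosecution from 1999-02-14 to 1999-11-11 tolled the period for 270 days, extending the deadline to 2000-05-23.
None of the other events listed affects the running of the period under the stated rules.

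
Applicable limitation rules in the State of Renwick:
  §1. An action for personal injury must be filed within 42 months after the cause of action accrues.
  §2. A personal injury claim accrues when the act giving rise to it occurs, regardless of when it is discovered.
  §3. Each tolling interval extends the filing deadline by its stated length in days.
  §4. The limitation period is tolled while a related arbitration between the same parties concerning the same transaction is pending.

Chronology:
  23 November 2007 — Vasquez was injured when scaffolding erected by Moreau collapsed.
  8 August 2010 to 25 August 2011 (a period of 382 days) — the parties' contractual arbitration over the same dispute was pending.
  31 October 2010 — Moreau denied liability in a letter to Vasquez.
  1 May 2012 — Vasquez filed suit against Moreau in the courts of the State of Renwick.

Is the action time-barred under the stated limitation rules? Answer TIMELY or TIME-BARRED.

The cause of action accrued on 23 November 2007, the date of the act.
The untolled deadline — 42 months after 23 November 2007 — is 23 May 2011.
The period was tolled for 382 days by the pending related arbitration (8 August 2010 to 25 August 2011), pushing the deadline to 8 June 2012.
The other events in the timeline have no effect on the limitation period under the stated rules.
Filing on 1 May 2012 beat the 8 June 2012 deadline — the action is timely.

TIMELY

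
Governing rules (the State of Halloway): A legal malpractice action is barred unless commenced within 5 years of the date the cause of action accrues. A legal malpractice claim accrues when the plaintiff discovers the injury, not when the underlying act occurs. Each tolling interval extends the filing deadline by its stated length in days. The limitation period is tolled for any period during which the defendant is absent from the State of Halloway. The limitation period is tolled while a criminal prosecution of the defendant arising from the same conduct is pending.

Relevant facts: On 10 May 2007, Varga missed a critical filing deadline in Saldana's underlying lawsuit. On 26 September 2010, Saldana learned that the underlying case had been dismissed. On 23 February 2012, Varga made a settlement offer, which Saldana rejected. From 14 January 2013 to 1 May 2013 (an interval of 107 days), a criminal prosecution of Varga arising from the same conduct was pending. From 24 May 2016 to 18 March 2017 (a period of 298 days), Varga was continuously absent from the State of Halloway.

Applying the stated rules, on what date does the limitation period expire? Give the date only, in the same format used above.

Accrual is tied to discovery, so the period began on 26 September 2010 rather than on 10 May 2007 when the act occurred.
The untolled deadline — 5 years after 26 September 2010 — is 26 September 2015.
The period was tolled for 107 days by the pending criminal prosecution (14 January 2013 to 1 May 2013), pushing the deadline to 11 January 2016.
The defendant's absence from the jurisdiction starting 24 May 2016 came too late — the period had run on 11 January 2016 — and so does not extend the deadline.
The other events in the timeline have no effect on the limitation period under the stated rules.

11 January 2016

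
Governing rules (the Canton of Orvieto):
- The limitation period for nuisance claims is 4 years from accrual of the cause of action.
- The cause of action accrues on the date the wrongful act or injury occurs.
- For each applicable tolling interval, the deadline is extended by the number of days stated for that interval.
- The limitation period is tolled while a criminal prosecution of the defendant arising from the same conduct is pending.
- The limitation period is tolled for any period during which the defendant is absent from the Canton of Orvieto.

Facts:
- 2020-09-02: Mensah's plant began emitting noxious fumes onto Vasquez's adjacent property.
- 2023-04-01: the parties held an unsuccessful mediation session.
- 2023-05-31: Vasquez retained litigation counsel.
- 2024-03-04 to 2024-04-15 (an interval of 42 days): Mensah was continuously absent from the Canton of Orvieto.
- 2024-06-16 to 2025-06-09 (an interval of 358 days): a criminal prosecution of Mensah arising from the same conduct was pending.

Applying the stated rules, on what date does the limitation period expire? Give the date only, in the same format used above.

2025-10-07

The cause of action accrued on 2020-09-02, the date of the act.
Adding the 4 years base period to 2020-09-02 gives a deadline of 2024-09-02, before any tolling.
Because the defendant's absence from the jurisdiction ran from 2024-03-04 to 2024-04-15, the deadline is extended by 42 days to 2024-10-14.
The pending criminal prosecution from 2024-06-16 to 2025-06-09 tolled the period for 358 days, extending the deadline to 2025-10-07.
The other events in the timeline have no effect on the limitation period under the stated rules.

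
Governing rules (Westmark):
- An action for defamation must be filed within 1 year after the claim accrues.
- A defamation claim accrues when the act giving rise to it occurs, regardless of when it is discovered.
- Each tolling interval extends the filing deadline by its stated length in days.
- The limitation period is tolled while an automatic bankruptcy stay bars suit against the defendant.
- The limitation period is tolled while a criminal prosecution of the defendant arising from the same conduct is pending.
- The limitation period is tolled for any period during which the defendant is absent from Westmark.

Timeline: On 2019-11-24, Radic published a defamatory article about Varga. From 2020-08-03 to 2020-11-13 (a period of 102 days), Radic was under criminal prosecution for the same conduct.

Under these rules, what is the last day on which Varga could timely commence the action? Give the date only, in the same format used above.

The limitation period began to run on 2019-11-24.
The untolled deadline — 1 year after 2019-11-24 — is 2020-11-24.
The pending criminal prosecution from 2020-08-03 to 2020-11-13 tolled the period for 102 days, extending the deadline to 2021-03-06.

2021-03-06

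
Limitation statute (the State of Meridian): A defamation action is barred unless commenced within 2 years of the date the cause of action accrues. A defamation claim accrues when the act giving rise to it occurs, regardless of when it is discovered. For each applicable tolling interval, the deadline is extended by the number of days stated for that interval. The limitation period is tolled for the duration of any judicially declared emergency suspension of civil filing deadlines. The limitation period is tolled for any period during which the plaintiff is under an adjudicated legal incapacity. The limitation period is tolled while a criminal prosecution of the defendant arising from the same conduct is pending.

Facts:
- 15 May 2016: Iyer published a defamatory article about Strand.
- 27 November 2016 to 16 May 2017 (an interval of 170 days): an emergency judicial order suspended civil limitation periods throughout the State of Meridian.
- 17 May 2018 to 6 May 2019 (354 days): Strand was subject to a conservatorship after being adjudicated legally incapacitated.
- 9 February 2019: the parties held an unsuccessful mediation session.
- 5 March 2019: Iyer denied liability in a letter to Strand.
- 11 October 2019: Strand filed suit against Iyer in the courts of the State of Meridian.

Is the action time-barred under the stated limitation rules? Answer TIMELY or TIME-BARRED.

TIMELY

The claim accrued on 15 May 2016, when the wrongful act occurred.
Adding the 2 years base period to 15 May 2016 gives a deadline of 15 May 2018, before any tolling.
The emergency suspension of filing deadlines from 27 November 2016 to 16 May 2017 tolled the period for 170 days, extending the deadline to 1 November 2018.
Because the plaintiff's legal incapacity ran from 17 May 2018 to 6 May 2019, the deadline is extended by 354 days to 21 October 2019.
None of the other events listed affects the running of the period under the stated rules.
Strand filed on 11 October 2019, before the 21 October 2019 deadline, so the action is timely.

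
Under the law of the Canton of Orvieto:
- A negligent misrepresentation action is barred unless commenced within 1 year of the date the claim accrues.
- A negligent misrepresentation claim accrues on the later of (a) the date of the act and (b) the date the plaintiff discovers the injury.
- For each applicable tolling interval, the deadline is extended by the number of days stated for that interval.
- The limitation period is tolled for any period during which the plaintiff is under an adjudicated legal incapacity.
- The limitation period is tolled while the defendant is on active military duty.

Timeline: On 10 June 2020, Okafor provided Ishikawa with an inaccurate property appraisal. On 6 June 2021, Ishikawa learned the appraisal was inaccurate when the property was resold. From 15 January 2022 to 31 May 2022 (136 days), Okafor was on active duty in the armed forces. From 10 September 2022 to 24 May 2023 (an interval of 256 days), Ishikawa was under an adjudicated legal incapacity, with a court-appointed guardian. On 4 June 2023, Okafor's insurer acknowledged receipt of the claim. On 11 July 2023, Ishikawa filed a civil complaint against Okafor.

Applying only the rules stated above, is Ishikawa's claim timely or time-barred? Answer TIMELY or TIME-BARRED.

The claim accrued on 6 June 2021 — the later of the 10 June 2020 act and the 6 June 2021 discovery.
The untolled deadline — 1 year after 6 June 2021 — is 6 June 2022.
The period was tolled for 136 days by the defendant's active military service (15 January 2022 to 31 May 2022), pushing the deadline to 20 October 2022.
The period was tolled for 256 days by the plaintiff's legal incapacity (10 September 2022 to 24 May 2023), pushing the deadline to 3 July 2023.
Nothing else in the chronology tolls or restarts the period.
Filing on 11 July 2023 missed the 3 July 2023 deadline — the action is time-barred.

TIME-BARRED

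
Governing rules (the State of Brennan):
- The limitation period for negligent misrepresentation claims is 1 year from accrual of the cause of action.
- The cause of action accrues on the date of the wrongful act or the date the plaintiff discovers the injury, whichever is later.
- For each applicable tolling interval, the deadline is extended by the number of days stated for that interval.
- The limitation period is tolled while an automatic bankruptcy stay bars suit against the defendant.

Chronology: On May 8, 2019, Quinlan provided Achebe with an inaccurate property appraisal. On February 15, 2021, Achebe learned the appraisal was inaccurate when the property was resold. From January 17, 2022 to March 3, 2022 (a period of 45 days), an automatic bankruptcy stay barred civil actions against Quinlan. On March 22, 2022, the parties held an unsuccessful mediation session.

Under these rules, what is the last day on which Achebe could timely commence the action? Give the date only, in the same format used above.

Because discovery on February 15, 2021 post-dates the May 8, 2019 act, accrual under the later-of rule falls on February 15, 2021.
1 year from February 15, 2021 is February 15, 2022.
The period was tolled for 45 days by the automatic bankruptcy stay (January 17, 2022 to March 3, 2022), pushing the deadline to April 1, 2022.
None of the other events listed affects the running of the period under the stated rules.

April 1, 2022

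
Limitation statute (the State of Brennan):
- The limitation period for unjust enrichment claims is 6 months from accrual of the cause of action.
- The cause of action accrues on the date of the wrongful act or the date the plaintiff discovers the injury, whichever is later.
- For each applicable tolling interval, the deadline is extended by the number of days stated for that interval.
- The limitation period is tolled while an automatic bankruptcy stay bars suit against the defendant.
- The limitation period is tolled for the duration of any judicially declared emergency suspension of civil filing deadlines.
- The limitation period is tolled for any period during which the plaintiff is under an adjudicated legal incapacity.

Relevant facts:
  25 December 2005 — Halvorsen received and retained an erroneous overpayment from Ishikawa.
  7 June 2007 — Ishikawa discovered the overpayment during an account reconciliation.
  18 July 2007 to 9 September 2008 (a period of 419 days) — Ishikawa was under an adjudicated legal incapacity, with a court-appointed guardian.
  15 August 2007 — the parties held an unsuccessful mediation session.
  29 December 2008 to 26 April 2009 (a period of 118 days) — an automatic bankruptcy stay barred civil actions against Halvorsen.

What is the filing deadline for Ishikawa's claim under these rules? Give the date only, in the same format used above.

27 May 2009

Taking the later of the act (25 December 2005) and discovery (7 June 2007), the claim accrued on 7 June 2007.
Adding the 6 months base period to 7 June 2007 gives a deadline of 7 December 2007, before any tolling.
The period was tolled for 419 days by the plaintiff's legal incapacity (18 July 2007 to 9 September 2008), pushing the deadline to 29 January 2009.
Because the automatic bankruptcy stay ran from 29 December 2008 to 26 April 2009, the deadline is extended by 118 days to 27 May 2009.
The other events in the timeline have no effect on the limitation period under the stated rules.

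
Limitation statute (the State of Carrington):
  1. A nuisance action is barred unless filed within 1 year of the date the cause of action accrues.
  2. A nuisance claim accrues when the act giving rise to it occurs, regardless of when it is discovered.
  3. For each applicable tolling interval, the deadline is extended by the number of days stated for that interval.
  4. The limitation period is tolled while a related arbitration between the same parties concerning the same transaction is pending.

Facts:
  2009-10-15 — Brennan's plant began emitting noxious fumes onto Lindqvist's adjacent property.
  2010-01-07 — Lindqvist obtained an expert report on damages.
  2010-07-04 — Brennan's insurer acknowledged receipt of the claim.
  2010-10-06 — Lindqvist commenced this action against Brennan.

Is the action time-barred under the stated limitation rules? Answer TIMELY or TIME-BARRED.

The cause of action accrued on 2009-10-15, the date of the act.
1 year from 2009-10-15 is 2010-10-15.
Nothing else in the chronology tolls or restarts the period.
Filing on 2010-10-06 beat the 2010-10-15 deadline — the action is timely.

TIMELY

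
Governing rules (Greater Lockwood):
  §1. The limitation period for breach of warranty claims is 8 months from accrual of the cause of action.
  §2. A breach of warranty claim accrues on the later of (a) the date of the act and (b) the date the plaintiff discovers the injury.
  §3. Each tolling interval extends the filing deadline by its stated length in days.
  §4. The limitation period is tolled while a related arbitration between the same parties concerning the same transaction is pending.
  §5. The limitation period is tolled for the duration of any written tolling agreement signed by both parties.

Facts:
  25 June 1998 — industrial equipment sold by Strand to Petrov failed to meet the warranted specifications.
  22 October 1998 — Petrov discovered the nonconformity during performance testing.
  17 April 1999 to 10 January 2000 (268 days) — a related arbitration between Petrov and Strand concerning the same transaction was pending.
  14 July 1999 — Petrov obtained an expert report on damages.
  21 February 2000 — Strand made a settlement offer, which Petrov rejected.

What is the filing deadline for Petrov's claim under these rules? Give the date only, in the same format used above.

The claim accrued on 22 October 1998 — the later of the 25 June 1998 act and the 22 October 1998 discovery.
8 months from 22 October 1998 is 22 June 1999.
Because the pending related arbitration ran from 17 April 1999 to 10 January 2000, the deadline is extended by 268 days to 16 March 2000.
None of the other events listed affects the running of the period under the stated rules.

16 March 2000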